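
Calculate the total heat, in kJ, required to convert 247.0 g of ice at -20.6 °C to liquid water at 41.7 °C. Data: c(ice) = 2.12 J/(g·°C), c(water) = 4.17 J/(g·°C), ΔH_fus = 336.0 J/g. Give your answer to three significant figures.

q1 (heat ice -20.6→0.0 °C): 247.0 × 2.12 × 20.6 = 10787 J
q2 (melt at 0 °C): 247.0 × 336.0 = 82992 J
q3 (heat water 0.0→41.7 °C): 247.0 × 4.17 × 41.7 = 42951 J
Total: 10787 + 82992 + 42951 = 136730 J = 137 kJ

q = 137 kJ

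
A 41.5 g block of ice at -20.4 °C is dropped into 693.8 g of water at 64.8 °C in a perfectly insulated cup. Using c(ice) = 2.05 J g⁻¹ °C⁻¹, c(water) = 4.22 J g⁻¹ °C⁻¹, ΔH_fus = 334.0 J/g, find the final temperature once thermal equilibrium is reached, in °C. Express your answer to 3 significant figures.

T_f = 56.1 °C

Heat to bring ice to 0 °C and melt it: q₁ = 41.5×2.05×20.4 + 41.5×334.0 = 15597 J
Heat the water can supply cooling to 0 °C: 693.8×4.22×64.8 = 189724 J > q₁, so all ice melts.
Energy balance: 693.8×4.22×(64.8 − T) = 15597 + 41.5×4.22×(T − 0)
2927.836(64.8 − T) = 15597 + 175.13 T
189724 − 15597 = 3102.966 T
T = 174127 / 3102.966 = 56.12 °C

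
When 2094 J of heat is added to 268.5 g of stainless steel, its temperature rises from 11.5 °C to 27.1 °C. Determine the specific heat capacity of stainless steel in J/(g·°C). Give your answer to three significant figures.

c = q / (m ΔT) = 2094 / (268.5 × 15.6)
c = 2094 / 4188.6 = 0.500 J/(g·°C)

c = 0.500 J/(g·°C)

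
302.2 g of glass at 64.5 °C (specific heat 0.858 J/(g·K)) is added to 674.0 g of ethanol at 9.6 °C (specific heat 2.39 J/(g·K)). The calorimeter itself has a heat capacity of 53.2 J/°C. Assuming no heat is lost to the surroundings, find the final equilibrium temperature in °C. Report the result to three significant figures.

T_f = 17.0 °C

Heat lost by glass = heat gained by ethanol + calorimeter.
(302.2)(0.858)(64.5 − T) = [(674.0)(2.39) + 53.2](T − 9.6)
259.2876 (64.5 − T) = 1664.06 (T − 9.6)
16724 − 259.2876 T = 1664.06 T − 15975
32699 = 1923.3476 T
T = 17.00 °C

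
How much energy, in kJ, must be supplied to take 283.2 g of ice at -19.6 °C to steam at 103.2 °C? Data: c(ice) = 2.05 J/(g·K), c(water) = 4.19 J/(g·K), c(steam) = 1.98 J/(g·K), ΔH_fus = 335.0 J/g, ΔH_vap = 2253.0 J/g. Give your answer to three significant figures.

q = 865 kJ

q1 (heat ice -19.6→0.0 °C): 283.2 × 2.05 × 19.6 = 11379 J
q2 (melt at 0 °C): 283.2 × 335.0 = 94872 J
q3 (heat water 0.0→100.0 °C): 283.2 × 4.19 × 100.0 = 118661 J
q4 (vaporize at 100 °C): 283.2 × 2253.0 = 638050 J
q5 (heat steam 100.0→103.2 °C): 283.2 × 1.98 × 3.2 = 1794 J
Total: 11379 + 94872 + 118661 + 638050 + 1794 = 864756 J = 865 kJ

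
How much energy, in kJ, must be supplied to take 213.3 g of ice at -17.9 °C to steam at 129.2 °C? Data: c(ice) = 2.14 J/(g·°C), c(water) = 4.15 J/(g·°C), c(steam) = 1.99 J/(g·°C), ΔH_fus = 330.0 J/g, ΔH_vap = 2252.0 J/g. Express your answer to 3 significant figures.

q = 660 kJ

q1 (heat ice -17.9→0.0 °C): 213.3 × 2.14 × 17.9 = 8171 J
q2 (melt at 0 °C): 213.3 × 330.0 = 70389 J
q3 (heat water 0.0→100.0 °C): 213.3 × 4.15 × 100.0 = 88520 J
q4 (vaporize at 100 °C): 213.3 × 2252.0 = 480352 J
q5 (heat steam 100.0→129.2 °C): 213.3 × 1.99 × 29.2 = 12394 J
Total: 8171 + 70389 + 88520 + 480352 + 12394 = 659826 J = 660 kJ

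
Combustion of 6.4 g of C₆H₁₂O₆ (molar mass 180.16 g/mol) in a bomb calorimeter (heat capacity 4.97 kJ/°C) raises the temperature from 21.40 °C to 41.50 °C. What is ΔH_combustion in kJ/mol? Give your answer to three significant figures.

ΔT = 41.50 − 21.40 = 20.10 °C
q_cal = C_cal × ΔT = 4.97 × 20.10 = 99.897 kJ
n = 6.4 / 180.16 = 0.03552 mol
q_rxn = −q_cal = -99.897 kJ
ΔH = -99.897 / 0.03552 = -2812 kJ/mol

ΔH = -2810 kJ/mol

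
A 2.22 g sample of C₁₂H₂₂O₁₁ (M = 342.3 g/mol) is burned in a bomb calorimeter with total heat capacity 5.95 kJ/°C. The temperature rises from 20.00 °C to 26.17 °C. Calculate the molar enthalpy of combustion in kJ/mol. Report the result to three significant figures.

ΔT = 26.17 − 20.00 = 6.17 °C
q_cal = C_cal × ΔT = 5.95 × 6.17 = 36.7115 kJ
n = 2.22 / 342.3 = 0.006486 mol
q_rxn = −q_cal = -36.7115 kJ
ΔH = -36.7115 / 0.006486 = -5660 kJ/mol

ΔH = -5660 kJ/mol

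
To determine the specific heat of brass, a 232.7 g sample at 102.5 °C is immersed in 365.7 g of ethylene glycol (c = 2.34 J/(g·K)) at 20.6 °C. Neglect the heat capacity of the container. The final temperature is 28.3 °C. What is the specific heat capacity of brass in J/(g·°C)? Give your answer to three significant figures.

c = 0.382 J/(g·°C)

q_gained = (365.7 × 2.34) × (28.3 − 20.6) = 6589 J
q_lost = 232.7 × c × (102.5 − 28.3) = 17266.34 c
Set equal: c = 6589 / 17266.34 = 0.382 J/(g·°C)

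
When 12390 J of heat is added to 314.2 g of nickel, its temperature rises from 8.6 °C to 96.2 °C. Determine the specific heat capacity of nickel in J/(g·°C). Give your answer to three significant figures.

c = 0.450 J/(g·°C)

c = q / (m ΔT) = 12390 / (314.2 × 87.6)
c = 12390 / 27523.92 = 0.450 J/(g·°C)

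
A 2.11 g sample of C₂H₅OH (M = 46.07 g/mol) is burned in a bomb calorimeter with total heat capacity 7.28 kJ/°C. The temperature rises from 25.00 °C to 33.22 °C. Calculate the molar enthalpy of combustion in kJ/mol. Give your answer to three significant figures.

ΔH = -1310 kJ/mol

ΔT = 33.22 − 25.00 = 8.22 °C
q_cal = C_cal × ΔT = 7.28 × 8.22 = 59.8416 kJ
n = 2.11 / 46.07 = 0.04580 mol
q_rxn = −q_cal = -59.8416 kJ
ΔH = -59.8416 / 0.04580 = -1307 kJ/mol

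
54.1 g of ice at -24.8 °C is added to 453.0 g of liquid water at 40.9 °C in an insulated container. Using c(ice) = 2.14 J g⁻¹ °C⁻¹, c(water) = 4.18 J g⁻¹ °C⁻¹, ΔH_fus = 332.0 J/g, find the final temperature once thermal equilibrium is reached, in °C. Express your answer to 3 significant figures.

T_f = 26.7 °C

Heat to bring ice to 0 °C and melt it: q₁ = 54.1×2.14×24.8 + 54.1×332.0 = 20832 J
Heat the water can supply cooling to 0 °C: 453.0×4.18×40.9 = 77445.8 J > q₁, so all ice melts.
Energy balance: 453.0×4.18×(40.9 − T) = 20832 + 54.1×4.18×(T − 0)
1893.54(40.9 − T) = 20832 + 226.138 T
77445.8 − 20832 = 2119.678 T
T = 56613.8 / 2119.678 = 26.71 °C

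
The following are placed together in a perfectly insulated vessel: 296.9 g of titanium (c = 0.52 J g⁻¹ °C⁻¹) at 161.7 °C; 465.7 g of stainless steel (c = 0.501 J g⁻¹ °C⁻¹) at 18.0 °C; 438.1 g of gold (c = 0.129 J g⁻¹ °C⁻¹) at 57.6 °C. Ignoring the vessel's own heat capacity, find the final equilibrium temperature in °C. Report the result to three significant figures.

Σ mᵢcᵢ(T − Tᵢ) = 0  ⇒  T = Σ mᵢcᵢTᵢ / Σ mᵢcᵢ
Σ mᵢcᵢ = 296.9×0.52 + 465.7×0.501 + 438.1×0.129 = 444.2186
Σ mᵢcᵢTᵢ = 154.388×161.7 + 233.3157×18.0 + 56.5149×57.6 = 32419
T = 32419 / 444.2186 = 72.98 °C

T_f = 73.0 °C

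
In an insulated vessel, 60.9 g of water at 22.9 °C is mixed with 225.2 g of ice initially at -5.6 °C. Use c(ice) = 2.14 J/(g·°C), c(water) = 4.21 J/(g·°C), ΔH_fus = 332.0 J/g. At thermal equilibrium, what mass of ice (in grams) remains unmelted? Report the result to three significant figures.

Heat to warm all ice to 0 °C: 225.2×2.14×5.6 = 2698.8 J
Heat released by water cooling to 0 °C: 60.9×4.21×22.9 = 5871.3 J
5871.3 J < 2698.8 + 225.2×332.0 = 77465.2 J, so not all ice melts; final T = 0 °C.
Heat left for melting: 5871.3 − 2698.8 = 3172.5 J
Mass melted = 3172.5 / 332.0 = 9.556 g
Ice remaining = 225.2 − 9.556 = 215.644 g

m_ice remaining = 216 g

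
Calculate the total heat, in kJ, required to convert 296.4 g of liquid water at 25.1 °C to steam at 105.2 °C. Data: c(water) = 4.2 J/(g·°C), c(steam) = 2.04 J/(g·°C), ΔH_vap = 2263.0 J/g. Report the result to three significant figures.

q1 (heat water 25.1→100.0 °C): 296.4 × 4.2 × 74.9 = 93242 J
q2 (vaporize at 100 °C): 296.4 × 2263.0 = 670753 J
q3 (heat steam 100.0→105.2 °C): 296.4 × 2.04 × 5.2 = 3144 J
Total: 93242 + 670753 + 3144 = 767139 J = 767 kJ

q = 767 kJ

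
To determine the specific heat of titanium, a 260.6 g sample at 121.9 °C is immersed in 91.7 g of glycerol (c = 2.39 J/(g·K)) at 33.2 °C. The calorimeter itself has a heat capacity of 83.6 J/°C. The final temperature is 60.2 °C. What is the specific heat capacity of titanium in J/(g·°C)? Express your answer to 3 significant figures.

c = 0.508 J/(g·°C)

q_gained = (91.7 × 2.39 + 83.6) × (60.2 − 33.2) = 8175 J
q_lost = 260.6 × c × (121.9 − 60.2) = 16079.02 c
Set equal: c = 8175 / 16079.02 = 0.508 J/(g·°C)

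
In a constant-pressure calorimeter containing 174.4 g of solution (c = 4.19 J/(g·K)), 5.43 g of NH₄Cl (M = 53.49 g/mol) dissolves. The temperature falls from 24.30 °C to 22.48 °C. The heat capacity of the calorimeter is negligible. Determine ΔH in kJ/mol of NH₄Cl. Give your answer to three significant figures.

|ΔT| = |22.48 − 24.30| = 1.82 °C
|q_surr| = (174.4 × 4.19) × 1.82 = 730.736 × 1.82 = 1330 J
n(NH₄Cl) = 5.43 / 53.49 = 0.1015 mol
Temperature fell, so q_rxn = +|q_surr| = 1.330 kJ
ΔH = q_rxn / n = 13.10 kJ/mol

ΔH = 13.1 kJ/mol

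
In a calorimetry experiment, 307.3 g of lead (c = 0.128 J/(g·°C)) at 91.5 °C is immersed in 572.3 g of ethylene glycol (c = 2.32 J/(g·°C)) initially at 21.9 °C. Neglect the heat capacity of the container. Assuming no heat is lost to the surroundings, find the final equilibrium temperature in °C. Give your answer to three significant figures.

Heat lost by lead = heat gained by ethylene glycol.
(307.3)(0.128)(91.5 − T) = (572.3)(2.32)(T − 21.9)
39.3344 (91.5 − T) = 1327.736 (T − 21.9)
3599.1 − 39.3344 T = 1327.736 T − 29077
32676.1 = 1367.0704 T
T = 23.90 °C

T_f = 23.9 °C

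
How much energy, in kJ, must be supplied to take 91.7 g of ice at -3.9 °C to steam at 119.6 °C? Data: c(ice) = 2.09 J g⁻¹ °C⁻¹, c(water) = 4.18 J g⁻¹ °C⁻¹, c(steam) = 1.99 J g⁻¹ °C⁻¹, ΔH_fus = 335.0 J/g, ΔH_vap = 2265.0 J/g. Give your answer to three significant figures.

q = 281 kJ

q1 (heat ice -3.9→0.0 °C): 91.7 × 2.09 × 3.9 = 747 J
q2 (melt at 0 °C): 91.7 × 335.0 = 30720 J
q3 (heat water 0.0→100.0 °C): 91.7 × 4.18 × 100.0 = 38331 J
q4 (vaporize at 100 °C): 91.7 × 2265.0 = 207701 J
q5 (heat steam 100.0→119.6 °C): 91.7 × 1.99 × 19.6 = 3577 J
Total: 747 + 30720 + 38331 + 207701 + 3577 = 281076 J = 281 kJ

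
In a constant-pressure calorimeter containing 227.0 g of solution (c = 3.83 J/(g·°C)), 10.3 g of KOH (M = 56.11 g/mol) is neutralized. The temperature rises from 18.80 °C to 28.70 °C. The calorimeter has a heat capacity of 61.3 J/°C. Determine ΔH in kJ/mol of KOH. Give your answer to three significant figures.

ΔH = -50.2 kJ/mol

|ΔT| = |28.70 − 18.80| = 9.90 °C
|q_surr| = (227.0 × 3.83 + 61.3) × 9.90 = 930.71 × 9.90 = 9214 J
n(KOH) = 10.3 / 56.11 = 0.1836 mol
Temperature rose, so q_rxn = −|q_surr| = -9.214 kJ
ΔH = q_rxn / n = -50.19 kJ/mol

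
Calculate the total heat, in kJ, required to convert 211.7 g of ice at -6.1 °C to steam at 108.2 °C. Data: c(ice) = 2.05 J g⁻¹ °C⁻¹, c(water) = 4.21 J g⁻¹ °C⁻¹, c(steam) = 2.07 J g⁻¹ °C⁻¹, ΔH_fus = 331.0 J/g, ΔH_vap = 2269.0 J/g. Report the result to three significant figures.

q = 646 kJ

q1 (heat ice -6.1→0.0 °C): 211.7 × 2.05 × 6.1 = 2647 J
q2 (melt at 0 °C): 211.7 × 331.0 = 70073 J
q3 (heat water 0.0→100.0 °C): 211.7 × 4.21 × 100.0 = 89126 J
q4 (vaporize at 100 °C): 211.7 × 2269.0 = 480347 J
q5 (heat steam 100.0→108.2 °C): 211.7 × 2.07 × 8.2 = 3593 J
Total: 2647 + 70073 + 89126 + 480347 + 3593 = 645786 J = 646 kJ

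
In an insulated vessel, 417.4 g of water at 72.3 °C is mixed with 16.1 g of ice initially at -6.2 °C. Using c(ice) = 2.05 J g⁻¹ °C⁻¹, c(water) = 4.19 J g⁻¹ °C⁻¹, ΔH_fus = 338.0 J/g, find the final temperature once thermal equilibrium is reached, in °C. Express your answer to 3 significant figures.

T_f = 66.5 °C

Heat to bring ice to 0 °C and melt it: q₁ = 16.1×2.05×6.2 + 16.1×338.0 = 5646.4 J
Heat the water can supply cooling to 0 °C: 417.4×4.19×72.3 = 126446 J > q₁, so all ice melts.
Energy balance: 417.4×4.19×(72.3 − T) = 5646.4 + 16.1×4.19×(T − 0)
1748.906(72.3 − T) = 5646.4 + 67.459 T
126446 − 5646.4 = 1816.365 T
T = 120799.6 / 1816.365 = 66.51 °C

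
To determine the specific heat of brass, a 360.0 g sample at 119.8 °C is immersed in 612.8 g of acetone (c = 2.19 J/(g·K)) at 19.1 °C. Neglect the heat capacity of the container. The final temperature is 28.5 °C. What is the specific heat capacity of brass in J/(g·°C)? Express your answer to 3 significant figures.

q_gained = (612.8 × 2.19) × (28.5 − 19.1) = 12620 J
q_lost = 360.0 × c × (119.8 − 28.5) = 32868 c
Set equal: c = 12620 / 32868 = 0.384 J/(g·°C)

c = 0.384 J/(g·°C)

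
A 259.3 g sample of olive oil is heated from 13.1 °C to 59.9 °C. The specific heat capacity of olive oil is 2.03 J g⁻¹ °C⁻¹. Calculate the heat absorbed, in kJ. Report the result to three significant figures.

q = 24.6 kJ

q = m c ΔT = 259.3 × 2.03 × (59.9 − 13.1)
q = 259.3 × 2.03 × 46.8 = 24630 J = 24.6 kJ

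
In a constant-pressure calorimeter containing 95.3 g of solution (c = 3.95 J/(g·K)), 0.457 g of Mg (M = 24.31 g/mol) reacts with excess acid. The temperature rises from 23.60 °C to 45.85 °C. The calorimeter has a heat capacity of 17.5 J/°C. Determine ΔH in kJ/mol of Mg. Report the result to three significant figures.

|ΔT| = |45.85 − 23.60| = 22.25 °C
|q_surr| = (95.3 × 3.95 + 17.5) × 22.25 = 393.935 × 22.25 = 8765 J
n(Mg) = 0.457 / 24.31 = 0.01880 mol
Temperature rose, so q_rxn = −|q_surr| = -8.765 kJ
ΔH = q_rxn / n = -466.2 kJ/mol

ΔH = -466 kJ/mol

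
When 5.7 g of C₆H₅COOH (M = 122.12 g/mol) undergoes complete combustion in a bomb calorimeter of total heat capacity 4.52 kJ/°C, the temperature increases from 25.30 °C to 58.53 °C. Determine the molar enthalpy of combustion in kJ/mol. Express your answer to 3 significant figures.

ΔT = 58.53 − 25.30 = 33.23 °C
q_cal = C_cal × ΔT = 4.52 × 33.23 = 150.1996 kJ
n = 5.7 / 122.12 = 0.04668 mol
q_rxn = −q_cal = -150.1996 kJ
ΔH = -150.1996 / 0.04668 = -3218 kJ/mol

ΔH = -3220 kJ/mol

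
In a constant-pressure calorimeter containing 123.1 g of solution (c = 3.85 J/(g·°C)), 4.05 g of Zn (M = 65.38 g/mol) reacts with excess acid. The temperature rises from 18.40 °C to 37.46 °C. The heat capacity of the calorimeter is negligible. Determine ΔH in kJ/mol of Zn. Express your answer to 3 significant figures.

|ΔT| = |37.46 − 18.40| = 19.06 °C
|q_surr| = (123.1 × 3.85) × 19.06 = 473.935 × 19.06 = 9033 J
n(Zn) = 4.05 / 65.38 = 0.06195 mol
Temperature rose, so q_rxn = −|q_surr| = -9.033 kJ
ΔH = q_rxn / n = -145.8 kJ/mol

ΔH = -146 kJ/mol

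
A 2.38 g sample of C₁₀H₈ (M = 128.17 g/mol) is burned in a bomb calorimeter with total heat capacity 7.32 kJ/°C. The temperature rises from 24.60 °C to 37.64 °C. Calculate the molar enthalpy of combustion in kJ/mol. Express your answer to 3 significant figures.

ΔT = 37.64 − 24.60 = 13.04 °C
q_cal = C_cal × ΔT = 7.32 × 13.04 = 95.4528 kJ
n = 2.38 / 128.17 = 0.01857 mol
q_rxn = −q_cal = -95.4528 kJ
ΔH = -95.4528 / 0.01857 = -5140 kJ/mol

ΔH = -5140 kJ/mol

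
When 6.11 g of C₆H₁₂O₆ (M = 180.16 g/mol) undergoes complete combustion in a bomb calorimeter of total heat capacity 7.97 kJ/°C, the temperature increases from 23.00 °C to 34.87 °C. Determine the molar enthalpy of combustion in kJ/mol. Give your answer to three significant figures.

ΔH = -2790 kJ/mol

ΔT = 34.87 − 23.00 = 11.87 °C
q_cal = C_cal × ΔT = 7.97 × 11.87 = 94.6039 kJ
n = 6.11 / 180.16 = 0.03391 mol
q_rxn = −q_cal = -94.6039 kJ
ΔH = -94.6039 / 0.03391 = -2790 kJ/mol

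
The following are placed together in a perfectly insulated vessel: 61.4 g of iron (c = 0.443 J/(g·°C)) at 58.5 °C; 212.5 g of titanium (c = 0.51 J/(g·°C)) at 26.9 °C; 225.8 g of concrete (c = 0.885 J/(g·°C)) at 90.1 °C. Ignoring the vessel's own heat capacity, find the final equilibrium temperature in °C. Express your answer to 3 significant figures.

Σ mᵢcᵢ(T − Tᵢ) = 0  ⇒  T = Σ mᵢcᵢTᵢ / Σ mᵢcᵢ
Σ mᵢcᵢ = 61.4×0.443 + 212.5×0.51 + 225.8×0.885 = 335.4082
Σ mᵢcᵢTᵢ = 27.2002×58.5 + 108.375×26.9 + 199.833×90.1 = 22511
T = 22511 / 335.4082 = 67.12 °C

T_f = 67.1 °C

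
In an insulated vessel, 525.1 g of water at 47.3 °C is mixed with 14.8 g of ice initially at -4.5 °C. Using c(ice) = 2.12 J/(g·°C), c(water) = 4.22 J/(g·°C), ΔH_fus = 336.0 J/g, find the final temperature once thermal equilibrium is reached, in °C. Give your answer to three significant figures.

T_f = 43.8 °C

Heat to bring ice to 0 °C and melt it: q₁ = 14.8×2.12×4.5 + 14.8×336.0 = 5114.0 J
Heat the water can supply cooling to 0 °C: 525.1×4.22×47.3 = 104813 J > q₁, so all ice melts.
Energy balance: 525.1×4.22×(47.3 − T) = 5114.0 + 14.8×4.22×(T − 0)
2215.922(47.3 − T) = 5114.0 + 62.456 T
104813 − 5114.0 = 2278.378 T
T = 99699.0 / 2278.378 = 43.76 °C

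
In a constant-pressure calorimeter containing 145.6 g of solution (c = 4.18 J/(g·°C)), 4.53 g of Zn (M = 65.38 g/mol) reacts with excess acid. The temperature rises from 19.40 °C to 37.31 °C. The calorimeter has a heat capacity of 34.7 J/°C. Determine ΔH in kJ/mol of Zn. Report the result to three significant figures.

ΔH = -166 kJ/mol

|ΔT| = |37.31 − 19.40| = 17.91 °C
|q_surr| = (145.6 × 4.18 + 34.7) × 17.91 = 643.308 × 17.91 = 11520 J
n(Zn) = 4.53 / 65.38 = 0.06929 mol
Temperature rose, so q_rxn = −|q_surr| = -11.52 kJ
ΔH = q_rxn / n = -166.3 kJ/mol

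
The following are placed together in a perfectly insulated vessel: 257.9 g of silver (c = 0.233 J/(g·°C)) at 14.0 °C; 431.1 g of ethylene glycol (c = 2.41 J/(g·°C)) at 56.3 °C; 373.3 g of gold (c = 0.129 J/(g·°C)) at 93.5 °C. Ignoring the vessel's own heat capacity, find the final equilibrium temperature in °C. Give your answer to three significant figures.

Σ mᵢcᵢ(T − Tᵢ) = 0  ⇒  T = Σ mᵢcᵢTᵢ / Σ mᵢcᵢ
Σ mᵢcᵢ = 257.9×0.233 + 431.1×2.41 + 373.3×0.129 = 1147.1974
Σ mᵢcᵢTᵢ = 60.0907×14.0 + 1038.951×56.3 + 48.1557×93.5 = 63837
T = 63837 / 1147.1974 = 55.646 °C

T_f = 55.6 °C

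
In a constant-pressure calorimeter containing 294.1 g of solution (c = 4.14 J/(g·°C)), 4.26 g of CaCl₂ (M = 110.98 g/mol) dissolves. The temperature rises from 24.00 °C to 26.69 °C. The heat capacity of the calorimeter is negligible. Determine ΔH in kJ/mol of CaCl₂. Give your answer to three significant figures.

|ΔT| = |26.69 − 24.00| = 2.69 °C
|q_surr| = (294.1 × 4.14) × 2.69 = 1217.574 × 2.69 = 3275 J
n(CaCl₂) = 4.26 / 110.98 = 0.03839 mol
Temperature rose, so q_rxn = −|q_surr| = -3.275 kJ
ΔH = q_rxn / n = -85.31 kJ/mol

ΔH = -85.3 kJ/mol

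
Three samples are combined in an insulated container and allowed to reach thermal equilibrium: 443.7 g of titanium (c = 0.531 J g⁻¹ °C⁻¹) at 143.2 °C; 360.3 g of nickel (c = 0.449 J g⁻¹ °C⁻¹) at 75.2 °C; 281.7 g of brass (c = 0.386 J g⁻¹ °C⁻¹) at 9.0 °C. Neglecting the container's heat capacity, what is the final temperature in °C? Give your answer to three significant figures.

T_f = 92.6 °C

Σ mᵢcᵢ(T − Tᵢ) = 0  ⇒  T = Σ mᵢcᵢTᵢ / Σ mᵢcᵢ
Σ mᵢcᵢ = 443.7×0.531 + 360.3×0.449 + 281.7×0.386 = 506.1156
Σ mᵢcᵢTᵢ = 235.6047×143.2 + 161.7747×75.2 + 108.7362×9.0 = 46883
T = 46883 / 506.1156 = 92.63 °C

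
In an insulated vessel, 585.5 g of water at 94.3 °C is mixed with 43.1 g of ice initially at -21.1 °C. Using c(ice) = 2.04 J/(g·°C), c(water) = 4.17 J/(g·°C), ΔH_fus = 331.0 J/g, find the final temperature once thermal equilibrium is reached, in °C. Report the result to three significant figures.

T_f = 81.7 °C

Heat to bring ice to 0 °C and melt it: q₁ = 43.1×2.04×21.1 + 43.1×331.0 = 16121 J
Heat the water can supply cooling to 0 °C: 585.5×4.17×94.3 = 230237 J > q₁, so all ice melts.
Energy balance: 585.5×4.17×(94.3 − T) = 16121 + 43.1×4.17×(T − 0)
2441.535(94.3 − T) = 16121 + 179.727 T
230237 − 16121 = 2621.262 T
T = 214116 / 2621.262 = 81.68 °C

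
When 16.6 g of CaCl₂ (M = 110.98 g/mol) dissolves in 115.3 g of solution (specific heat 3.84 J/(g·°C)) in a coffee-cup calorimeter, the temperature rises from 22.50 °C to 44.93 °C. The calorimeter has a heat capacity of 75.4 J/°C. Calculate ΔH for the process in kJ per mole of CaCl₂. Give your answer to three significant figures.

|ΔT| = |44.93 − 22.50| = 22.43 °C
|q_surr| = (115.3 × 3.84 + 75.4) × 22.43 = 518.152 × 22.43 = 11620 J
n(CaCl₂) = 16.6 / 110.98 = 0.1496 mol
Temperature rose, so q_rxn = −|q_surr| = -11.62 kJ
ΔH = q_rxn / n = -77.67 kJ/mol

ΔH = -77.7 kJ/mol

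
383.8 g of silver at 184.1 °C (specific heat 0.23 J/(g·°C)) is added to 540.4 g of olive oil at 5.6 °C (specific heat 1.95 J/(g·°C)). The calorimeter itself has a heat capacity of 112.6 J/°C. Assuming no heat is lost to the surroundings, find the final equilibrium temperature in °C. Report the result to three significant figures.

T_f = 18.2 °C

Heat lost by silver = heat gained by olive oil + calorimeter.
(383.8)(0.23)(184.1 − T) = [(540.4)(1.95) + 112.6](T − 5.6)
88.274 (184.1 − T) = 1166.38 (T − 5.6)
16251 − 88.274 T = 1166.38 T − 6531.7
22782.7 = 1254.654 T
T = 18.16 °C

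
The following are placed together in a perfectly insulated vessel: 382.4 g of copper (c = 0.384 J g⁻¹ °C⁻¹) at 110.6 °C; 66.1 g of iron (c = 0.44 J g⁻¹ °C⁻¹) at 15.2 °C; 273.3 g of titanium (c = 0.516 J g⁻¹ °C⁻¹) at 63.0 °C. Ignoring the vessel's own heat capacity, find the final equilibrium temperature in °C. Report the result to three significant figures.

T_f = 80.7 °C

Σ mᵢcᵢ(T − Tᵢ) = 0  ⇒  T = Σ mᵢcᵢTᵢ / Σ mᵢcᵢ
Σ mᵢcᵢ = 382.4×0.384 + 66.1×0.44 + 273.3×0.516 = 316.9484
Σ mᵢcᵢTᵢ = 146.8416×110.6 + 29.084×15.2 + 141.0228×63.0 = 25567
T = 25567 / 316.9484 = 80.67 °C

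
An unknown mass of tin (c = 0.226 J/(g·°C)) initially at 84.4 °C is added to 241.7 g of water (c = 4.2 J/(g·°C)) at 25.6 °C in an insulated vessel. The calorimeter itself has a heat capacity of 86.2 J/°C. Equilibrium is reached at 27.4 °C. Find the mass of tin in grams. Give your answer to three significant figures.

q_gained = (241.7 × 4.2 + 86.2) × (27.4 − 25.6) = 1982 J
q_lost = m × 0.226 × (84.4 − 27.4) = 12.882 m
m = 1982 / 12.882 = 154 g

m = 154 g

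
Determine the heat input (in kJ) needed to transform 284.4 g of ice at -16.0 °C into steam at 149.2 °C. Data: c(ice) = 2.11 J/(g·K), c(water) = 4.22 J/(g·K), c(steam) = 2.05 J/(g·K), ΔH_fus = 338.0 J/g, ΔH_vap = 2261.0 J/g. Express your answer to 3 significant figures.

q = 897 kJ

q1 (heat ice -16.0→0.0 °C): 284.4 × 2.11 × 16.0 = 9601 J
q2 (melt at 0 °C): 284.4 × 338.0 = 96127 J
q3 (heat water 0.0→100.0 °C): 284.4 × 4.22 × 100.0 = 120017 J
q4 (vaporize at 100 °C): 284.4 × 2261.0 = 643028 J
q5 (heat steam 100.0→149.2 °C): 284.4 × 2.05 × 49.2 = 28685 J
Total: 9601 + 96127 + 120017 + 643028 + 28685 = 897458 J = 897 kJ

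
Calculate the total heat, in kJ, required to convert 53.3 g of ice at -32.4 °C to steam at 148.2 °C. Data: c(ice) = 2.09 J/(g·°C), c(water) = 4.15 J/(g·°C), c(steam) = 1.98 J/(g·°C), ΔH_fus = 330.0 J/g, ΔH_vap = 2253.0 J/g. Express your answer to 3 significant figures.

q1 (heat ice -32.4→0.0 °C): 53.3 × 2.09 × 32.4 = 3609 J
q2 (melt at 0 °C): 53.3 × 330.0 = 17589 J
q3 (heat water 0.0→100.0 °C): 53.3 × 4.15 × 100.0 = 22120 J
q4 (vaporize at 100 °C): 53.3 × 2253.0 = 120085 J
q5 (heat steam 100.0→148.2 °C): 53.3 × 1.98 × 48.2 = 5087 J
Total: 3609 + 17589 + 22120 + 120085 + 5087 = 168490 J = 168 kJ

q = 168 kJ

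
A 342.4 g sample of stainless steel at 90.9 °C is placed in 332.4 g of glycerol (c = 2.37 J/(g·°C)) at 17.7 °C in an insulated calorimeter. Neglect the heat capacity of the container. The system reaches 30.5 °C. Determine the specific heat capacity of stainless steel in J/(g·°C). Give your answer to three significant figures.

c = 0.488 J/(g·°C)

q_gained = (332.4 × 2.37) × (30.5 − 17.7) = 10084 J
q_lost = 342.4 × c × (90.9 − 30.5) = 20680.96 c
Set equal: c = 10084 / 20680.96 = 0.488 J/(g·°C)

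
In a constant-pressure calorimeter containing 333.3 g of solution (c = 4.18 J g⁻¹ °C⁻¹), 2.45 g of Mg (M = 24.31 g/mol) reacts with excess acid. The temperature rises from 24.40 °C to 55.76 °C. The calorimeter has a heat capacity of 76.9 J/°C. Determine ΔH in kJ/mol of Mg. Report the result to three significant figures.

|ΔT| = |55.76 − 24.40| = 31.36 °C
|q_surr| = (333.3 × 4.18 + 76.9) × 31.36 = 1470.094 × 31.36 = 46100 J
n(Mg) = 2.45 / 24.31 = 0.1008 mol
Temperature rose, so q_rxn = −|q_surr| = -46.10 kJ
ΔH = q_rxn / n = -457.3 kJ/mol

ΔH = -457 kJ/mol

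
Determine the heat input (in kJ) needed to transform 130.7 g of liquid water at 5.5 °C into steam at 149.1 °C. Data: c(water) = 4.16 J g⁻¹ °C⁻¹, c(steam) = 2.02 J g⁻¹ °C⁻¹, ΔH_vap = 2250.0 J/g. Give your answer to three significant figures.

q1 (heat water 5.5→100.0 °C): 130.7 × 4.16 × 94.5 = 51381 J
q2 (vaporize at 100 °C): 130.7 × 2250.0 = 294075 J
q3 (heat steam 100.0→149.1 °C): 130.7 × 2.02 × 49.1 = 12963 J
Total: 51381 + 294075 + 12963 = 358419 J = 358 kJ

q = 358 kJ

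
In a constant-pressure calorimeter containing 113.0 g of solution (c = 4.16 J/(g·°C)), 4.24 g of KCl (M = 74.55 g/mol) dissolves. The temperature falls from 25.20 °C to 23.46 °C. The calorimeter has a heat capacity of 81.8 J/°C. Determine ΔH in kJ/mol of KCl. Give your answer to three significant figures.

|ΔT| = |23.46 − 25.20| = 1.74 °C
|q_surr| = (113.0 × 4.16 + 81.8) × 1.74 = 551.88 × 1.74 = 960.3 J
n(KCl) = 4.24 / 74.55 = 0.05687 mol
Temperature fell, so q_rxn = +|q_surr| = 0.9603 kJ
ΔH = q_rxn / n = 16.89 kJ/mol

ΔH = 16.9 kJ/mol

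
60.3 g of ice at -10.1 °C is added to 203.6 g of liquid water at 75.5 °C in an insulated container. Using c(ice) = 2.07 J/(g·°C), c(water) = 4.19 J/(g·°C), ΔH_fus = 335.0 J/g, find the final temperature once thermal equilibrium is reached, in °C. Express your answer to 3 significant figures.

Heat to bring ice to 0 °C and melt it: q₁ = 60.3×2.07×10.1 + 60.3×335.0 = 21461 J
Heat the water can supply cooling to 0 °C: 203.6×4.19×75.5 = 64407.8 J > q₁, so all ice melts.
Energy balance: 203.6×4.19×(75.5 − T) = 21461 + 60.3×4.19×(T − 0)
853.084(75.5 − T) = 21461 + 252.657 T
64407.8 − 21461 = 1105.741 T
T = 42946.8 / 1105.741 = 38.84 °C

T_f = 38.8 °C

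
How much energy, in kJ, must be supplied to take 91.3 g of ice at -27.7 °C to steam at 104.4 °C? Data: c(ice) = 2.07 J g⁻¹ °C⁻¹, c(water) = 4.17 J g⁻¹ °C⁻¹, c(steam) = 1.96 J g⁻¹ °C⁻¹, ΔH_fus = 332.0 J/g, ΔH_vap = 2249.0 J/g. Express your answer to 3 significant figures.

q = 280 kJ

q1 (heat ice -27.7→0.0 °C): 91.3 × 2.07 × 27.7 = 5235 J
q2 (melt at 0 °C): 91.3 × 332.0 = 30312 J
q3 (heat water 0.0→100.0 °C): 91.3 × 4.17 × 100.0 = 38072 J
q4 (vaporize at 100 °C): 91.3 × 2249.0 = 205334 J
q5 (heat steam 100.0→104.4 °C): 91.3 × 1.96 × 4.4 = 787 J
Total: 5235 + 30312 + 38072 + 205334 + 787 = 279740 J = 280 kJ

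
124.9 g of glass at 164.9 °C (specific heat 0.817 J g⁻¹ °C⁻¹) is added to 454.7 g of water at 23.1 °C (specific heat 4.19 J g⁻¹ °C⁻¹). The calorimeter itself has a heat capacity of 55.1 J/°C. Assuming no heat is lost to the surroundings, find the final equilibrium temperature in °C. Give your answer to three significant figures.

Heat lost by glass = heat gained by water + calorimeter.
(124.9)(0.817)(164.9 − T) = [(454.7)(4.19) + 55.1](T − 23.1)
102.0433 (164.9 − T) = 1960.293 (T − 23.1)
16827 − 102.0433 T = 1960.293 T − 45283
62110 = 2062.3363 T
T = 30.12 °C

T_f = 30.1 °C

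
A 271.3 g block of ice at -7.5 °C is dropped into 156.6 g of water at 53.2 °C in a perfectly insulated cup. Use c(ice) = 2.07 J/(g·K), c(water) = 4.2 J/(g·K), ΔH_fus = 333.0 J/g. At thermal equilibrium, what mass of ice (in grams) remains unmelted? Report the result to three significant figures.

Heat to warm all ice to 0 °C: 271.3×2.07×7.5 = 4211.9 J
Heat released by water cooling to 0 °C: 156.6×4.2×53.2 = 34991 J
34991 J < 4211.9 + 271.3×333.0 = 94554.8 J, so not all ice melts; final T = 0 °C.
Heat left for melting: 34991 − 4211.9 = 30779.1 J
Mass melted = 30779.1 / 333.0 = 92.43 g
Ice remaining = 271.3 − 92.43 = 178.87 g

m_ice remaining = 179 g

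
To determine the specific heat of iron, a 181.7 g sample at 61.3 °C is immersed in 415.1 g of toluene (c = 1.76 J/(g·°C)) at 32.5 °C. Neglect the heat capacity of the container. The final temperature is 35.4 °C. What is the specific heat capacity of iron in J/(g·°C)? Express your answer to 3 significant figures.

q_gained = (415.1 × 1.76) × (35.4 − 32.5) = 2119 J
q_lost = 181.7 × c × (61.3 − 35.4) = 4706.03 c
Set equal: c = 2119 / 4706.03 = 0.450 J/(g·°C)

c = 0.450 J/(g·°C)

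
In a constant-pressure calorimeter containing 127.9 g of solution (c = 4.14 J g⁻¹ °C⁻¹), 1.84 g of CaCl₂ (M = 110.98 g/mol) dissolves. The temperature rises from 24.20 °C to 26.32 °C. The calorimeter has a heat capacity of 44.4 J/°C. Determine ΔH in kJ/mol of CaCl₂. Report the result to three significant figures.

|ΔT| = |26.32 − 24.20| = 2.12 °C
|q_surr| = (127.9 × 4.14 + 44.4) × 2.12 = 573.906 × 2.12 = 1217 J
n(CaCl₂) = 1.84 / 110.98 = 0.01658 mol
Temperature rose, so q_rxn = −|q_surr| = -1.217 kJ
ΔH = q_rxn / n = -73.40 kJ/mol

ΔH = -73.4 kJ/mol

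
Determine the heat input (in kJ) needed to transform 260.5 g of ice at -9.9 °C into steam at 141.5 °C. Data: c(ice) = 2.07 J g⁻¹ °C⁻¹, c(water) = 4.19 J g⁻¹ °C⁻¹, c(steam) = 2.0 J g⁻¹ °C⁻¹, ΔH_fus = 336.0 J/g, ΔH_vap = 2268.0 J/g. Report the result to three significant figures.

q = 814 kJ

q1 (heat ice -9.9→0.0 °C): 260.5 × 2.07 × 9.9 = 5338 J
q2 (melt at 0 °C): 260.5 × 336.0 = 87528 J
q3 (heat water 0.0→100.0 °C): 260.5 × 4.19 × 100.0 = 109150 J
q4 (vaporize at 100 °C): 260.5 × 2268.0 = 590814 J
q5 (heat steam 100.0→141.5 °C): 260.5 × 2.0 × 41.5 = 21622 J
Total: 5338 + 87528 + 109150 + 590814 + 21622 = 814452 J = 814 kJ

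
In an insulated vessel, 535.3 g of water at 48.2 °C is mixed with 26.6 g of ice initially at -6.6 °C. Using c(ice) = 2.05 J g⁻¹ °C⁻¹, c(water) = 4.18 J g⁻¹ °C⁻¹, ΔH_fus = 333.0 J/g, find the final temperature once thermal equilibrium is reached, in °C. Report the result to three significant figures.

T_f = 42.0 °C

Heat to bring ice to 0 °C and melt it: q₁ = 26.6×2.05×6.6 + 26.6×333.0 = 9217.7 J
Heat the water can supply cooling to 0 °C: 535.3×4.18×48.2 = 107850 J > q₁, so all ice melts.
Energy balance: 535.3×4.18×(48.2 − T) = 9217.7 + 26.6×4.18×(T − 0)
2237.554(48.2 − T) = 9217.7 + 111.188 T
107850 − 9217.7 = 2348.742 T
T = 98632.3 / 2348.742 = 41.99 °C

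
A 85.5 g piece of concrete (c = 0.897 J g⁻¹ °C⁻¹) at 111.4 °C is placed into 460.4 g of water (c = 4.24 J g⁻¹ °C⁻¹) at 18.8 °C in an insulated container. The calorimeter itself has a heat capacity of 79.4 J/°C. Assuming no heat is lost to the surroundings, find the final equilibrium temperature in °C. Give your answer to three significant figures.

Heat lost by concrete = heat gained by water + calorimeter.
(85.5)(0.897)(111.4 − T) = [(460.4)(4.24) + 79.4](T − 18.8)
76.6935 (111.4 − T) = 2031.496 (T − 18.8)
8543.7 − 76.6935 T = 2031.496 T − 38192
46735.7 = 2108.1895 T
T = 22.17 °C

T_f = 22.2 °C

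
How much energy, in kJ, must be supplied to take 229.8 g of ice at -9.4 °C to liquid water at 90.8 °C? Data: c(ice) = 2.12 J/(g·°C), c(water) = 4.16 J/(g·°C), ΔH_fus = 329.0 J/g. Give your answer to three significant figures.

q1 (heat ice -9.4→0.0 °C): 229.8 × 2.12 × 9.4 = 4579 J
q2 (melt at 0 °C): 229.8 × 329.0 = 75604 J
q3 (heat water 0.0→90.8 °C): 229.8 × 4.16 × 90.8 = 86802 J
Total: 4579 + 75604 + 86802 = 166985 J = 167 kJ

q = 167 kJ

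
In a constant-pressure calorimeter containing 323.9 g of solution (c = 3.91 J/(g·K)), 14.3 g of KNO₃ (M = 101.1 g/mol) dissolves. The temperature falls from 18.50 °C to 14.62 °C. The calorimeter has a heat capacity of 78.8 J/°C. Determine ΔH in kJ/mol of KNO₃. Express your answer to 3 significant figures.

ΔH = 36.9 kJ/mol

|ΔT| = |14.62 − 18.50| = 3.88 °C
|q_surr| = (323.9 × 3.91 + 78.8) × 3.88 = 1345.249 × 3.88 = 5220 J
n(KNO₃) = 14.3 / 101.1 = 0.1414 mol
Temperature fell, so q_rxn = +|q_surr| = 5.220 kJ
ΔH = q_rxn / n = 36.92 kJ/mol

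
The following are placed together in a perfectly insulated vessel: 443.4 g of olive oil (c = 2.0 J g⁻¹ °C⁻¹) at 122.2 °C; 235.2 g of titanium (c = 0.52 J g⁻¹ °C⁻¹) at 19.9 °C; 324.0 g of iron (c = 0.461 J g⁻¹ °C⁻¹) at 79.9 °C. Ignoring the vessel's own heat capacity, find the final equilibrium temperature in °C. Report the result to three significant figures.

T_f = 106 °C

Σ mᵢcᵢ(T − Tᵢ) = 0  ⇒  T = Σ mᵢcᵢTᵢ / Σ mᵢcᵢ
Σ mᵢcᵢ = 443.4×2.0 + 235.2×0.52 + 324.0×0.461 = 1158.468
Σ mᵢcᵢTᵢ = 886.8×122.2 + 122.304×19.9 + 149.364×79.9 = 122730
T = 122730 / 1158.468 = 105.9 °C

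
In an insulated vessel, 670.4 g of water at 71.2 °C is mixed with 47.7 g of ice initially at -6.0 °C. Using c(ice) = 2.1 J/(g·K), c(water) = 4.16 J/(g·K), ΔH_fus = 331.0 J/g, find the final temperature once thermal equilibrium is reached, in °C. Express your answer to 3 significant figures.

Heat to bring ice to 0 °C and melt it: q₁ = 47.7×2.1×6.0 + 47.7×331.0 = 16390 J
Heat the water can supply cooling to 0 °C: 670.4×4.16×71.2 = 198567 J > q₁, so all ice melts.
Energy balance: 670.4×4.16×(71.2 − T) = 16390 + 47.7×4.16×(T − 0)
2788.864(71.2 − T) = 16390 + 198.432 T
198567 − 16390 = 2987.296 T
T = 182177 / 2987.296 = 60.98 °C

T_f = 61.0 °C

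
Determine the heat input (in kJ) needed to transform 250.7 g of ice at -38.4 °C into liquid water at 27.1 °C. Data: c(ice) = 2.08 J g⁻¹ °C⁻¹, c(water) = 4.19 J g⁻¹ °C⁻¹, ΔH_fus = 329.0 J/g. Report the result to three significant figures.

q1 (heat ice -38.4→0.0 °C): 250.7 × 2.08 × 38.4 = 20024 J
q2 (melt at 0 °C): 250.7 × 329.0 = 82480 J
q3 (heat water 0.0→27.1 °C): 250.7 × 4.19 × 27.1 = 28467 J
Total: 20024 + 82480 + 28467 = 130971 J = 131 kJ

q = 131 kJ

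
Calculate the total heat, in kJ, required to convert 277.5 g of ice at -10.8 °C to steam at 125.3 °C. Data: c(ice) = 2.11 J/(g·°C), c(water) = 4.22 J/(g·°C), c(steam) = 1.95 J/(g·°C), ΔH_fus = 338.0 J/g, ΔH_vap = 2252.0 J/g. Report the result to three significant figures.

q = 856 kJ

q1 (heat ice -10.8→0.0 °C): 277.5 × 2.11 × 10.8 = 6324 J
q2 (melt at 0 °C): 277.5 × 338.0 = 93795 J
q3 (heat water 0.0→100.0 °C): 277.5 × 4.22 × 100.0 = 117105 J
q4 (vaporize at 100 °C): 277.5 × 2252.0 = 624930 J
q5 (heat steam 100.0→125.3 °C): 277.5 × 1.95 × 25.3 = 13690 J
Total: 6324 + 93795 + 117105 + 624930 + 13690 = 855844 J = 856 kJ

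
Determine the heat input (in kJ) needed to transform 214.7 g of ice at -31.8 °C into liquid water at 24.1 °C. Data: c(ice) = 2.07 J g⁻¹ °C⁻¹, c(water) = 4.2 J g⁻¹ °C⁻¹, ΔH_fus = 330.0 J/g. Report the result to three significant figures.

q1 (heat ice -31.8→0.0 °C): 214.7 × 2.07 × 31.8 = 14133 J
q2 (melt at 0 °C): 214.7 × 330.0 = 70851 J
q3 (heat water 0.0→24.1 °C): 214.7 × 4.2 × 24.1 = 21732 J
Total: 14133 + 70851 + 21732 = 106716 J = 107 kJ

q = 107 kJ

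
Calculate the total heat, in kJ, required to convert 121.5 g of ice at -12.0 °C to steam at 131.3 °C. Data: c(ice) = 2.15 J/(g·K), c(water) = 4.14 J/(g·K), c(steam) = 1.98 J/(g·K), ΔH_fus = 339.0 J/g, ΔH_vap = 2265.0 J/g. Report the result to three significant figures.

q = 377 kJ

q1 (heat ice -12.0→0.0 °C): 121.5 × 2.15 × 12.0 = 3135 J
q2 (melt at 0 °C): 121.5 × 339.0 = 41189 J
q3 (heat water 0.0→100.0 °C): 121.5 × 4.14 × 100.0 = 50301 J
q4 (vaporize at 100 °C): 121.5 × 2265.0 = 275198 J
q5 (heat steam 100.0→131.3 °C): 121.5 × 1.98 × 31.3 = 7530 J
Total: 3135 + 41189 + 50301 + 275198 + 7530 = 377353 J = 377 kJ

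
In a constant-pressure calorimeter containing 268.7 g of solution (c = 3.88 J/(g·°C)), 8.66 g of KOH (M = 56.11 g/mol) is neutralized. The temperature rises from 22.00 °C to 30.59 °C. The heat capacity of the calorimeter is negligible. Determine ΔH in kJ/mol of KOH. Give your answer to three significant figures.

ΔH = -58.0 kJ/mol

|ΔT| = |30.59 − 22.00| = 8.59 °C
|q_surr| = (268.7 × 3.88) × 8.59 = 1042.556 × 8.59 = 8956 J
n(KOH) = 8.66 / 56.11 = 0.1543 mol
Temperature rose, so q_rxn = −|q_surr| = -8.956 kJ
ΔH = q_rxn / n = -58.04 kJ/mol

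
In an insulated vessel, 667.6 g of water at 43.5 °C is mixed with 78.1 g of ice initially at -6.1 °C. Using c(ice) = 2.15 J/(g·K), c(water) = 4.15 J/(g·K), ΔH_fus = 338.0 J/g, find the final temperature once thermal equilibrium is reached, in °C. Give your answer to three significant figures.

Heat to bring ice to 0 °C and melt it: q₁ = 78.1×2.15×6.1 + 78.1×338.0 = 27422 J
Heat the water can supply cooling to 0 °C: 667.6×4.15×43.5 = 120518 J > q₁, so all ice melts.
Energy balance: 667.6×4.15×(43.5 − T) = 27422 + 78.1×4.15×(T − 0)
2770.54(43.5 − T) = 27422 + 324.115 T
120518 − 27422 = 3094.655 T
T = 93096 / 3094.655 = 30.08 °C

T_f = 30.1 °C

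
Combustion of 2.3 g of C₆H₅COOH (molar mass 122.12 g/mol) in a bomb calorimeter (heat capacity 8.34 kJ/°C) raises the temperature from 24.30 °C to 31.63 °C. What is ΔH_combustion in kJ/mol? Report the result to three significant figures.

ΔT = 31.63 − 24.30 = 7.33 °C
q_cal = C_cal × ΔT = 8.34 × 7.33 = 61.1322 kJ
n = 2.3 / 122.12 = 0.01883 mol
q_rxn = −q_cal = -61.1322 kJ
ΔH = -61.1322 / 0.01883 = -3247 kJ/mol

ΔH = -3250 kJ/mol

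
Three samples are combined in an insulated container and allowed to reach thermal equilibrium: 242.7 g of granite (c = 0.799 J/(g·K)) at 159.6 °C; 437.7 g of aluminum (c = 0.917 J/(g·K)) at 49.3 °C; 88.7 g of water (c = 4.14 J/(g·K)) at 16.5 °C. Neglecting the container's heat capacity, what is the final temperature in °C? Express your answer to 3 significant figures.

T_f = 59.0 °C

Σ mᵢcᵢ(T − Tᵢ) = 0  ⇒  T = Σ mᵢcᵢTᵢ / Σ mᵢcᵢ
Σ mᵢcᵢ = 242.7×0.799 + 437.7×0.917 + 88.7×4.14 = 962.5062
Σ mᵢcᵢTᵢ = 193.9173×159.6 + 401.3709×49.3 + 367.218×16.5 = 56796
T = 56796 / 962.5062 = 59.01 °C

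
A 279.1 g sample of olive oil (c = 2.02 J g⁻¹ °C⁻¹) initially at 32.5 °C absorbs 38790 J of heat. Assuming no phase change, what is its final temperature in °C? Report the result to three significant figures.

T_f = 101 °C

ΔT = q / (m c) = 38790 / (279.1 × 2.02) = 68.80 °C
T_f = 32.5 + 68.80 = 101.30 °C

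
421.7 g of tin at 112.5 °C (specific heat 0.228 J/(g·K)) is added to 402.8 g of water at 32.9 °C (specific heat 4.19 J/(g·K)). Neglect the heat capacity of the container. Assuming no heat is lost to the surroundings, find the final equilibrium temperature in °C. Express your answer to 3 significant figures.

T_f = 37.2 °C

Heat lost by tin = heat gained by water.
(421.7)(0.228)(112.5 − T) = (402.8)(4.19)(T − 32.9)
96.1476 (112.5 − T) = 1687.732 (T − 32.9)
10817 − 96.1476 T = 1687.732 T − 55526
66343 = 1783.8796 T
T = 37.19 °C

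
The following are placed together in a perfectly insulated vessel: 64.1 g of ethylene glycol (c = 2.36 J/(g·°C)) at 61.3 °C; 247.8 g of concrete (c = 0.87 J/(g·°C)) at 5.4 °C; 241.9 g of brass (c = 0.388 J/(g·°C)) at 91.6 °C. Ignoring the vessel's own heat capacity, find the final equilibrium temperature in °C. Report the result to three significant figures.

T_f = 41.3 °C

Σ mᵢcᵢ(T − Tᵢ) = 0  ⇒  T = Σ mᵢcᵢTᵢ / Σ mᵢcᵢ
Σ mᵢcᵢ = 64.1×2.36 + 247.8×0.87 + 241.9×0.388 = 460.7192
Σ mᵢcᵢTᵢ = 151.276×61.3 + 215.586×5.4 + 93.8572×91.6 = 19035
T = 19035 / 460.7192 = 41.32 °C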